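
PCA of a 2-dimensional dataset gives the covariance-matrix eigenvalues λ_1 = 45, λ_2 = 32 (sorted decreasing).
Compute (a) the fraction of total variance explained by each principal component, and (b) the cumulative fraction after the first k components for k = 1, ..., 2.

Step 1 — total variance = trace(Sigma) = Σ λ_i = 45 + 32 = 77.

Step 2 — fraction explained by component i = λ_i / Σ λ:
  PC1: 45/77 = 0.5844
  PC2: 32/77 = 0.4156

Step 3 — cumulative fraction after k components = (λ_1 + ... + λ_k) / Σ λ:
  k = 1: 45/77 = 0.5844
  k = 2: (45 + 32)/77 = 77/77 = 1

Summary (fraction, with percent):

explained: PC1 0.5844 (58.44%), PC2 0.4156 (41.56%);  cumulative: 0.5844, 1


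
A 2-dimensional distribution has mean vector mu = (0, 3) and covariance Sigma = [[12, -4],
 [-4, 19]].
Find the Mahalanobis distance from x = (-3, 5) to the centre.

Step 1 — centre the observation: (x - mu) = (-3, 2).

Step 2 — invert Sigma. det(Sigma) = 12·19 - (-4)² = 212.
  Sigma^{-1} = (1/det) · [[d, -b], [-b, a]] = [[0.0896, 0.0189],
 [0.0189, 0.0566]].

Step 3 — form the quadratic (x - mu)^T · Sigma^{-1} · (x - mu):
  Sigma^{-1} · (x - mu) = (-0.2311, 0.0566).
  (x - mu)^T · [Sigma^{-1} · (x - mu)] = (-3)·(-0.2311) + (2)·(0.0566) = 0.8066.

Step 4 — take square root: d = √(0.8066) ≈ 0.8981.

d(x, mu) = √(0.8066) ≈ 0.8981


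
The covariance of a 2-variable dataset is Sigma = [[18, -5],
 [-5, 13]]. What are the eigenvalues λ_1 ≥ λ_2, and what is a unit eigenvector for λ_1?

Step 1 — characteristic polynomial of 2×2 Sigma:
  det(Sigma - λI) = λ² - trace · λ + det = 0.
  trace = 18 + 13 = 31, det = 18·13 - (-5)² = 209.
Step 2 — discriminant:
  Δ = trace² - 4·det = 961 - 836 = 125.
Step 3 — eigenvalues:
  λ = (trace ± √Δ)/2 = (31 ± 11.1803)/2,
  λ_1 = 21.0902,  λ_2 = 9.9098.

Step 4 — unit eigenvector for λ_1: solve (Sigma - λ_1 I)v = 0. First row:
  (18 - 21.0902)·v_x + (-5)·v_y = 0, i.e. (-3.0902)·v_x + (-5)·v_y = 0,
  so v ∝ (b, λ_1 - a) = (-5, 3.0902); multiply by -1 so the first entry is positive: u = (5, -3.0902).
  ||u|| = √((5)² + (-3.0902)²) = √(34.5492) ≈ 5.8779,
  v_1 = u/||u|| ≈ (0.8507, -0.5257) (||v_1|| = 1).

λ_1 = 21.0902,  λ_2 = 9.9098;  v_1 ≈ (0.8507, -0.5257)


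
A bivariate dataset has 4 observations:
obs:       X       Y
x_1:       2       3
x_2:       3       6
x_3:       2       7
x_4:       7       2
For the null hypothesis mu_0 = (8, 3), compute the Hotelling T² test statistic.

Step 1 — sample mean vector:
  mean(X) = (2 + 3 + 2 + 7) / 4 = 14/4 = 3.5
  mean(Y) = (3 + 6 + 7 + 2) / 4 = 18/4 = 4.5
  x̄ = (3.5, 4.5),  deviation x̄ - mu_0 = (3.5, 4.5) - (8, 3) = (-4.5, 1.5).

Step 2 — sample covariance matrix, S[i,j] = (1/(n-1)) · Σ_k (x_{k,i} - mean_i) · (x_{k,j} - mean_j), divisor n-1 = 3:
  S[X,X] = ((-1.5)·(-1.5) + (-0.5)·(-0.5) + (-1.5)·(-1.5) + (3.5)·(3.5)) / 3 = 17/3 = 5.6667
  S[X,Y] = ((-1.5)·(-1.5) + (-0.5)·(1.5) + (-1.5)·(2.5) + (3.5)·(-2.5)) / 3 = -11/3 = -3.6667
  S[Y,Y] = ((-1.5)·(-1.5) + (1.5)·(1.5) + (2.5)·(2.5) + (-2.5)·(-2.5)) / 3 = 17/3 = 5.6667
  S = [[5.6667, -3.6667],
 [-3.6667, 5.6667]].

Step 3 — invert S. det(S) = 5.6667·5.6667 - (-3.6667)² = 18.6667.
  S^{-1} = (1/det) · [[d, -b], [-b, a]] = [[0.3036, 0.1964],
 [0.1964, 0.3036]].

Step 4 — quadratic form (x̄ - mu_0)^T · S^{-1} · (x̄ - mu_0):
  S^{-1} · (x̄ - mu_0) = (-1.0714, -0.4286),
  (x̄ - mu_0)^T · [...] = (-4.5)·(-1.0714) + (1.5)·(-0.4286) = 4.1786.

Step 5 — scale by n: T² = 4 · 4.1786 = 16.7143.

T² ≈ 16.7143


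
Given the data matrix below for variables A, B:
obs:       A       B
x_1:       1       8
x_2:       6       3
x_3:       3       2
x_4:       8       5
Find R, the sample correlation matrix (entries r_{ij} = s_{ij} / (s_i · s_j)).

Step 1 — column means:
  mean(A) = (1 + 6 + 3 + 8) / 4 = 18/4 = 4.5
  mean(B) = (8 + 3 + 2 + 5) / 4 = 18/4 = 4.5

Step 2 — sample variances and covariances s[i,j] = (1/(n-1)) · Σ_k (x_{k,i} - mean_i) · (x_{k,j} - mean_j), with n-1 = 3:
  s[A,A] = ((-3.5)·(-3.5) + (1.5)·(1.5) + (-1.5)·(-1.5) + (3.5)·(3.5)) / 3 = 29/3 = 9.6667
  s[A,B] = ((-3.5)·(3.5) + (1.5)·(-1.5) + (-1.5)·(-2.5) + (3.5)·(0.5)) / 3 = -9/3 = -3
  s[B,B] = ((3.5)·(3.5) + (-1.5)·(-1.5) + (-2.5)·(-2.5) + (0.5)·(0.5)) / 3 = 21/3 = 7
  Sample standard deviations s_i = √(s[i,i]):
  s(A) = √(9.6667) = 3.1091
  s(B) = √(7) = 2.6458

Step 3 — r_{ij} = s_{ij} / (s_i · s_j):
  r[A,A] = 1 (diagonal).
  r[A,B] = -3 / (3.1091 · 2.6458) = -3 / 8.226 = -0.3647
  r[B,B] = 1 (diagonal).

R is symmetric with unit diagonal. Assembling:

R = [[1, -0.3647],
 [-0.3647, 1]]


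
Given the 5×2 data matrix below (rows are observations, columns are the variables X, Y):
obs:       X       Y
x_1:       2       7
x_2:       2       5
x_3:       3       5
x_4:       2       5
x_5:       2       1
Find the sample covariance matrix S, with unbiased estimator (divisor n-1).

Step 1 — column means:
  mean(X) = (2 + 2 + 3 + 2 + 2) / 5 = 11/5 = 2.2
  mean(Y) = (7 + 5 + 5 + 5 + 1) / 5 = 23/5 = 4.6

Step 2 — sample covariance S[i,j] = (1/(n-1)) · Σ_k (x_{k,i} - mean_i) · (x_{k,j} - mean_j), with n-1 = 4.
  S[X,X] = ((-0.2)·(-0.2) + (-0.2)·(-0.2) + (0.8)·(0.8) + (-0.2)·(-0.2) + (-0.2)·(-0.2)) / 4 = 0.8/4 = 0.2
  S[X,Y] = ((-0.2)·(2.4) + (-0.2)·(0.4) + (0.8)·(0.4) + (-0.2)·(0.4) + (-0.2)·(-3.6)) / 4 = 0.4/4 = 0.1
  S[Y,Y] = ((2.4)·(2.4) + (0.4)·(0.4) + (0.4)·(0.4) + (0.4)·(0.4) + (-3.6)·(-3.6)) / 4 = 19.2/4 = 4.8

S is symmetric (S[j,i] = S[i,j]). Assembling:

S = [[0.2, 0.1],
 [0.1, 4.8]]


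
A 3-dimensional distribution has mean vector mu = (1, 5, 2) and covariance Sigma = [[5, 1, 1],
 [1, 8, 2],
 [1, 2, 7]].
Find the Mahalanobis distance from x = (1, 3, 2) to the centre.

Step 1 — centre the observation: (x - mu) = (0, -2, 0).

Step 2 — invert Sigma (cofactor / det for 3×3, or solve directly):
  Sigma^{-1} = [[0.2088, -0.0201, -0.0241],
 [-0.0201, 0.1365, -0.0361],
 [-0.0241, -0.0361, 0.1566]].

Step 3 — form the quadratic (x - mu)^T · Sigma^{-1} · (x - mu):
  Sigma^{-1} · (x - mu) = (0.0402, -0.2731, 0.0723).
  (x - mu)^T · [Sigma^{-1} · (x - mu)] = (0)·(0.0402) + (-2)·(-0.2731) + (0)·(0.0723) = 0.5462.

Step 4 — take square root: d = √(0.5462) ≈ 0.739.

d(x, mu) = √(0.5462) ≈ 0.739


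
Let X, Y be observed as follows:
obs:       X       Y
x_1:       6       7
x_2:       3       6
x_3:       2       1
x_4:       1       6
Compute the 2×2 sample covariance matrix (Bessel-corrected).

Step 1 — column means:
  mean(X) = (6 + 3 + 2 + 1) / 4 = 12/4 = 3
  mean(Y) = (7 + 6 + 1 + 6) / 4 = 20/4 = 5

Step 2 — sample covariance S[i,j] = (1/(n-1)) · Σ_k (x_{k,i} - mean_i) · (x_{k,j} - mean_j), with n-1 = 3.
  S[X,X] = ((3)·(3) + (0)·(0) + (-1)·(-1) + (-2)·(-2)) / 3 = 14/3 = 4.6667
  S[X,Y] = ((3)·(2) + (0)·(1) + (-1)·(-4) + (-2)·(1)) / 3 = 8/3 = 2.6667
  S[Y,Y] = ((2)·(2) + (1)·(1) + (-4)·(-4) + (1)·(1)) / 3 = 22/3 = 7.3333

S is symmetric (S[j,i] = S[i,j]). Assembling:

S = [[4.6667, 2.6667],
 [2.6667, 7.3333]]


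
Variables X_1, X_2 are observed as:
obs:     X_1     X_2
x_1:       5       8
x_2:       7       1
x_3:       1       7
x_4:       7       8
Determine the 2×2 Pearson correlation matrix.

Step 1 — column means:
  mean(X_1) = (5 + 7 + 1 + 7) / 4 = 20/4 = 5
  mean(X_2) = (8 + 1 + 7 + 8) / 4 = 24/4 = 6

Step 2 — sample variances and covariances s[i,j] = (1/(n-1)) · Σ_k (x_{k,i} - mean_i) · (x_{k,j} - mean_j), with n-1 = 3:
  s[X_1,X_1] = ((0)·(0) + (2)·(2) + (-4)·(-4) + (2)·(2)) / 3 = 24/3 = 8
  s[X_1,X_2] = ((0)·(2) + (2)·(-5) + (-4)·(1) + (2)·(2)) / 3 = -10/3 = -3.3333
  s[X_2,X_2] = ((2)·(2) + (-5)·(-5) + (1)·(1) + (2)·(2)) / 3 = 34/3 = 11.3333
  Sample standard deviations s_i = √(s[i,i]):
  s(X_1) = √(8) = 2.8284
  s(X_2) = √(11.3333) = 3.3665

Step 3 — r_{ij} = s_{ij} / (s_i · s_j):
  r[X_1,X_1] = 1 (diagonal).
  r[X_1,X_2] = -3.3333 / (2.8284 · 3.3665) = -3.3333 / 9.5219 = -0.3501
  r[X_2,X_2] = 1 (diagonal).

R is symmetric with unit diagonal. Assembling:

R = [[1, -0.3501],
 [-0.3501, 1]]


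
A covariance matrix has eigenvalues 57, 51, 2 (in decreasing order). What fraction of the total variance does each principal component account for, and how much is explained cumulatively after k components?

Step 1 — total variance = trace(Sigma) = Σ λ_i = 57 + 51 + 2 = 110.

Step 2 — fraction explained by component i = λ_i / Σ λ:
  PC1: 57/110 = 0.5182
  PC2: 51/110 = 0.4636
  PC3: 2/110 = 0.0182

Step 3 — cumulative fraction after k components = (λ_1 + ... + λ_k) / Σ λ:
  k = 1: 57/110 = 0.5182
  k = 2: (57 + 51)/110 = 108/110 = 0.9818
  k = 3: (57 + 51 + 2)/110 = 110/110 = 1

Summary (fraction, with percent):

explained: PC1 0.5182 (51.82%), PC2 0.4636 (46.36%), PC3 0.0182 (1.82%);  cumulative: 0.5182, 0.9818, 1


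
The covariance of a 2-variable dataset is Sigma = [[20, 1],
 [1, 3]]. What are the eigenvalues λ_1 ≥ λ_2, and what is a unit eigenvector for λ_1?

Step 1 — characteristic polynomial of 2×2 Sigma:
  det(Sigma - λI) = λ² - trace · λ + det = 0.
  trace = 20 + 3 = 23, det = 20·3 - (1)² = 59.
Step 2 — discriminant:
  Δ = trace² - 4·det = 529 - 236 = 293.
Step 3 — eigenvalues:
  λ = (trace ± √Δ)/2 = (23 ± 17.1172)/2,
  λ_1 = 20.0586,  λ_2 = 2.9414.

Step 4 — unit eigenvector for λ_1: solve (Sigma - λ_1 I)v = 0. First row:
  (20 - 20.0586)·v_x + (1)·v_y = 0, i.e. (-0.0586)·v_x + (1)·v_y = 0,
  so v ∝ (b, λ_1 - a) = (1, 0.0586) = u.
  ||u|| = √((1)² + (0.0586)²) = √(1.0034) ≈ 1.0017,
  v_1 = u/||u|| ≈ (0.9983, 0.0585) (||v_1|| = 1).

λ_1 = 20.0586,  λ_2 = 2.9414;  v_1 ≈ (0.9983, 0.0585)


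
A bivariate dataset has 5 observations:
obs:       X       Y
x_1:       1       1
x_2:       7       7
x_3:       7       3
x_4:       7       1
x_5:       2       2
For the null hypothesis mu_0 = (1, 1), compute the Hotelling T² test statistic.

Step 1 — sample mean vector:
  mean(X) = (1 + 7 + 7 + 7 + 2) / 5 = 24/5 = 4.8
  mean(Y) = (1 + 7 + 3 + 1 + 2) / 5 = 14/5 = 2.8
  x̄ = (4.8, 2.8),  deviation x̄ - mu_0 = (4.8, 2.8) - (1, 1) = (3.8, 1.8).

Step 2 — sample covariance matrix, S[i,j] = (1/(n-1)) · Σ_k (x_{k,i} - mean_i) · (x_{k,j} - mean_j), divisor n-1 = 4:
  S[X,X] = ((-3.8)·(-3.8) + (2.2)·(2.2) + (2.2)·(2.2) + (2.2)·(2.2) + (-2.8)·(-2.8)) / 4 = 36.8/4 = 9.2
  S[X,Y] = ((-3.8)·(-1.8) + (2.2)·(4.2) + (2.2)·(0.2) + (2.2)·(-1.8) + (-2.8)·(-0.8)) / 4 = 14.8/4 = 3.7
  S[Y,Y] = ((-1.8)·(-1.8) + (4.2)·(4.2) + (0.2)·(0.2) + (-1.8)·(-1.8) + (-0.8)·(-0.8)) / 4 = 24.8/4 = 6.2
  S = [[9.2, 3.7],
 [3.7, 6.2]].

Step 3 — invert S. det(S) = 9.2·6.2 - (3.7)² = 43.35.
  S^{-1} = (1/det) · [[d, -b], [-b, a]] = [[0.143, -0.0854],
 [-0.0854, 0.2122]].

Step 4 — quadratic form (x̄ - mu_0)^T · S^{-1} · (x̄ - mu_0):
  S^{-1} · (x̄ - mu_0) = (0.3899, 0.0577),
  (x̄ - mu_0)^T · [...] = (3.8)·(0.3899) + (1.8)·(0.0577) = 1.5852.

Step 5 — scale by n: T² = 5 · 1.5852 = 7.9262.

T² ≈ 7.9262


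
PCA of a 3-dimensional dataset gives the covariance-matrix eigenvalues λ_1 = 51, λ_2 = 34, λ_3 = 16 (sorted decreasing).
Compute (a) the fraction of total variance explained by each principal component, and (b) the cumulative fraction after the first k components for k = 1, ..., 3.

Step 1 — total variance = trace(Sigma) = Σ λ_i = 51 + 34 + 16 = 101.

Step 2 — fraction explained by component i = λ_i / Σ λ:
  PC1: 51/101 = 0.505
  PC2: 34/101 = 0.3366
  PC3: 16/101 = 0.1584

Step 3 — cumulative fraction after k components = (λ_1 + ... + λ_k) / Σ λ:
  k = 1: 51/101 = 0.505
  k = 2: (51 + 34)/101 = 85/101 = 0.8416
  k = 3: (51 + 34 + 16)/101 = 101/101 = 1

Summary (fraction, with percent):

explained: PC1 0.505 (50.5%), PC2 0.3366 (33.66%), PC3 0.1584 (15.84%);  cumulative: 0.505, 0.8416, 1


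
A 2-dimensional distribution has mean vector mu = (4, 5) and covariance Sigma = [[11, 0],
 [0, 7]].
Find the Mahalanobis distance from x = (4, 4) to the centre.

Step 1 — centre the observation: (x - mu) = (0, -1).

Step 2 — invert Sigma. det(Sigma) = 11·7 - (0)² = 77.
  Sigma^{-1} = (1/det) · [[d, -b], [-b, a]] = [[0.0909, 0],
 [0, 0.1429]].

Step 3 — form the quadratic (x - mu)^T · Sigma^{-1} · (x - mu):
  Sigma^{-1} · (x - mu) = (0, -0.1429).
  (x - mu)^T · [Sigma^{-1} · (x - mu)] = (0)·(0) + (-1)·(-0.1429) = 0.1429.

Step 4 — take square root: d = √(0.1429) ≈ 0.378.

d(x, mu) = √(0.1429) ≈ 0.378


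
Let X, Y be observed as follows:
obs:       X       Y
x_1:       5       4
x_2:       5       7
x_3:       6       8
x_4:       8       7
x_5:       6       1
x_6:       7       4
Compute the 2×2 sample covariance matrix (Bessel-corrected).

Step 1 — column means:
  mean(X) = (5 + 5 + 6 + 8 + 6 + 7) / 6 = 37/6 = 6.1667
  mean(Y) = (4 + 7 + 8 + 7 + 1 + 4) / 6 = 31/6 = 5.1667

Step 2 — sample covariance S[i,j] = (1/(n-1)) · Σ_k (x_{k,i} - mean_i) · (x_{k,j} - mean_j), with n-1 = 5.
  S[X,X] = ((-1.1667)·(-1.1667) + (-1.1667)·(-1.1667) + (-0.1667)·(-0.1667) + (1.8333)·(1.8333) + (-0.1667)·(-0.1667) + (0.8333)·(0.8333)) / 5 = 6.8333/5 = 1.3667
  S[X,Y] = ((-1.1667)·(-1.1667) + (-1.1667)·(1.8333) + (-0.1667)·(2.8333) + (1.8333)·(1.8333) + (-0.1667)·(-4.1667) + (0.8333)·(-1.1667)) / 5 = 1.8333/5 = 0.3667
  S[Y,Y] = ((-1.1667)·(-1.1667) + (1.8333)·(1.8333) + (2.8333)·(2.8333) + (1.8333)·(1.8333) + (-4.1667)·(-4.1667) + (-1.1667)·(-1.1667)) / 5 = 34.8333/5 = 6.9667

S is symmetric (S[j,i] = S[i,j]). Assembling:

S = [[1.3667, 0.3667],
 [0.3667, 6.9667]]


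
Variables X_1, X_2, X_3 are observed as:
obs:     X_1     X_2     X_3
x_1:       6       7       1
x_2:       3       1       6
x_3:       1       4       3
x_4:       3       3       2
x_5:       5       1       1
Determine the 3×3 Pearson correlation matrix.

Step 1 — column means:
  mean(X_1) = (6 + 3 + 1 + 3 + 5) / 5 = 18/5 = 3.6
  mean(X_2) = (7 + 1 + 4 + 3 + 1) / 5 = 16/5 = 3.2
  mean(X_3) = (1 + 6 + 3 + 2 + 1) / 5 = 13/5 = 2.6

Step 2 — sample variances and covariances s[i,j] = (1/(n-1)) · Σ_k (x_{k,i} - mean_i) · (x_{k,j} - mean_j), with n-1 = 4:
  s[X_1,X_1] = ((2.4)·(2.4) + (-0.6)·(-0.6) + (-2.6)·(-2.6) + (-0.6)·(-0.6) + (1.4)·(1.4)) / 4 = 15.2/4 = 3.8
  s[X_1,X_2] = ((2.4)·(3.8) + (-0.6)·(-2.2) + (-2.6)·(0.8) + (-0.6)·(-0.2) + (1.4)·(-2.2)) / 4 = 5.4/4 = 1.35
  s[X_1,X_3] = ((2.4)·(-1.6) + (-0.6)·(3.4) + (-2.6)·(0.4) + (-0.6)·(-0.6) + (1.4)·(-1.6)) / 4 = -8.8/4 = -2.2
  s[X_2,X_2] = ((3.8)·(3.8) + (-2.2)·(-2.2) + (0.8)·(0.8) + (-0.2)·(-0.2) + (-2.2)·(-2.2)) / 4 = 24.8/4 = 6.2
  s[X_2,X_3] = ((3.8)·(-1.6) + (-2.2)·(3.4) + (0.8)·(0.4) + (-0.2)·(-0.6) + (-2.2)·(-1.6)) / 4 = -9.6/4 = -2.4
  s[X_3,X_3] = ((-1.6)·(-1.6) + (3.4)·(3.4) + (0.4)·(0.4) + (-0.6)·(-0.6) + (-1.6)·(-1.6)) / 4 = 17.2/4 = 4.3
  Sample standard deviations s_i = √(s[i,i]):
  s(X_1) = √(3.8) = 1.9494
  s(X_2) = √(6.2) = 2.49
  s(X_3) = √(4.3) = 2.0736

Step 3 — r_{ij} = s_{ij} / (s_i · s_j):
  r[X_1,X_1] = 1 (diagonal).
  r[X_1,X_2] = 1.35 / (1.9494 · 2.49) = 1.35 / 4.8539 = 0.2781
  r[X_1,X_3] = -2.2 / (1.9494 · 2.0736) = -2.2 / 4.0423 = -0.5442
  r[X_2,X_2] = 1 (diagonal).
  r[X_2,X_3] = -2.4 / (2.49 · 2.0736) = -2.4 / 5.1633 = -0.4648
  r[X_3,X_3] = 1 (diagonal).

R is symmetric with unit diagonal. Assembling:

R = [[1, 0.2781, -0.5442],
 [0.2781, 1, -0.4648],
 [-0.5442, -0.4648, 1]]


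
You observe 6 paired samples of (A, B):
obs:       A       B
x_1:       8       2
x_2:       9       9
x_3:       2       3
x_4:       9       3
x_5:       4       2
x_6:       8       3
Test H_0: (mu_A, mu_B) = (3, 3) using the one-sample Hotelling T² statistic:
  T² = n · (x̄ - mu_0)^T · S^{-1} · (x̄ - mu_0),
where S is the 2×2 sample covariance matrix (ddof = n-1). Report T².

Step 1 — sample mean vector:
  mean(A) = (8 + 9 + 2 + 9 + 4 + 8) / 6 = 40/6 = 6.6667
  mean(B) = (2 + 9 + 3 + 3 + 2 + 3) / 6 = 22/6 = 3.6667
  x̄ = (6.6667, 3.6667),  deviation x̄ - mu_0 = (6.6667, 3.6667) - (3, 3) = (3.6667, 0.6667).

Step 2 — sample covariance matrix, S[i,j] = (1/(n-1)) · Σ_k (x_{k,i} - mean_i) · (x_{k,j} - mean_j), divisor n-1 = 5:
  S[A,A] = ((1.3333)·(1.3333) + (2.3333)·(2.3333) + (-4.6667)·(-4.6667) + (2.3333)·(2.3333) + (-2.6667)·(-2.6667) + (1.3333)·(1.3333)) / 5 = 43.3333/5 = 8.6667
  S[A,B] = ((1.3333)·(-1.6667) + (2.3333)·(5.3333) + (-4.6667)·(-0.6667) + (2.3333)·(-0.6667) + (-2.6667)·(-1.6667) + (1.3333)·(-0.6667)) / 5 = 15.3333/5 = 3.0667
  S[B,B] = ((-1.6667)·(-1.6667) + (5.3333)·(5.3333) + (-0.6667)·(-0.6667) + (-0.6667)·(-0.6667) + (-1.6667)·(-1.6667) + (-0.6667)·(-0.6667)) / 5 = 35.3333/5 = 7.0667
  S = [[8.6667, 3.0667],
 [3.0667, 7.0667]].

Step 3 — invert S. det(S) = 8.6667·7.0667 - (3.0667)² = 51.84.
  S^{-1} = (1/det) · [[d, -b], [-b, a]] = [[0.1363, -0.0592],
 [-0.0592, 0.1672]].

Step 4 — quadratic form (x̄ - mu_0)^T · S^{-1} · (x̄ - mu_0):
  S^{-1} · (x̄ - mu_0) = (0.4604, -0.1055),
  (x̄ - mu_0)^T · [...] = (3.6667)·(0.4604) + (0.6667)·(-0.1055) = 1.6178.

Step 5 — scale by n: T² = 6 · 1.6178 = 9.7068.

T² ≈ 9.7068


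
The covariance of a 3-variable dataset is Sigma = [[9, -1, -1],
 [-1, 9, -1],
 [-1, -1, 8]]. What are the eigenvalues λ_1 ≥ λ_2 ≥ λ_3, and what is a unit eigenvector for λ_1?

Step 1 — characteristic polynomial p(λ) = det(λI - Sigma) = λ³ - tr·λ² + c_1·λ - det, where tr = trace, c_1 = sum of the principal 2×2 minors, det = det(Sigma):
  tr = 9 + 9 + 8 = 26,
  c_1 = (9·9 - (-1)²) + (9·8 - (-1)²) + (9·8 - (-1)²) = 80 + 71 + 71 = 222,
  det = 9·(9·8 - (-1)²) - (-1)·((-1)·8 - (-1)·(-1)) + (-1)·((-1)·(-1) - 9·(-1)) = 9·(71) - (-1)·(-9) + (-1)·(10) = 620.
  So p(λ) = λ³ - 26λ² + 222λ - 620.
Step 2 — look for an integer root (rational root theorem: any rational root is an integer divisor of 620). Testing λ = 10:
  p(10) = 1000 - 2600 + 2220 - 620 = 0  ✓
  Dividing out (λ - 10): p(λ) = (λ - 10)(λ² - 16λ + 62).
Step 3 — remaining eigenvalues from the quadratic λ² - 16λ + 62 = 0:
  Δ = 16² - 4·62 = 256 - 248 = 8,  λ = (16 ± √8)/2 = (16 ± 2.8284)/2 ≈ 9.4142 or 6.5858.
  Sorted: λ_1 = 10,  λ_2 = 9.4142,  λ_3 = 6.5858  (check: sum = 26 = tr ✓).

Step 4 — unit eigenvector for λ_1 = 10: v spans the null space of (Sigma - λ_1 I), whose rows are
  r_1 = (-1, -1, -1),  r_2 = (-1, -1, -1),  r_3 = (-1, -1, -2).
  v is orthogonal to every row, so take v ∝ r_1 × r_3 = ((-1)·(-2) - (-1)·(-1), (-1)·(-1) - (-1)·(-2), (-1)·(-1) - (-1)·(-1)) = (1, -1, 0).
  Let u = (1, -1, 0).
  ||u|| = √((1)² + (-1)² + (0)²) = √(2) ≈ 1.4142,  v_1 = u/||u|| ≈ (0.7071, -0.7071, 0) (||v_1|| = 1).

λ_1 = 10,  λ_2 = 9.4142,  λ_3 = 6.5858;  v_1 ≈ (0.7071, -0.7071, 0)


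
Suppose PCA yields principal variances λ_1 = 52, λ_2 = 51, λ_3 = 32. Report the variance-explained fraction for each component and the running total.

Step 1 — total variance = trace(Sigma) = Σ λ_i = 52 + 51 + 32 = 135.

Step 2 — fraction explained by component i = λ_i / Σ λ:
  PC1: 52/135 = 0.3852
  PC2: 51/135 = 0.3778
  PC3: 32/135 = 0.237

Step 3 — cumulative fraction after k components = (λ_1 + ... + λ_k) / Σ λ:
  k = 1: 52/135 = 0.3852
  k = 2: (52 + 51)/135 = 103/135 = 0.763
  k = 3: (52 + 51 + 32)/135 = 135/135 = 1

Summary (fraction, with percent):

explained: PC1 0.3852 (38.52%), PC2 0.3778 (37.78%), PC3 0.237 (23.7%);  cumulative: 0.3852, 0.763, 1


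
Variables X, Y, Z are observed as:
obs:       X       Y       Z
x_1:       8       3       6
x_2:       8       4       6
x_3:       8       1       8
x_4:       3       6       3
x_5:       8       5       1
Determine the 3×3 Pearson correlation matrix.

Step 1 — column means:
  mean(X) = (8 + 8 + 8 + 3 + 8) / 5 = 35/5 = 7
  mean(Y) = (3 + 4 + 1 + 6 + 5) / 5 = 19/5 = 3.8
  mean(Z) = (6 + 6 + 8 + 3 + 1) / 5 = 24/5 = 4.8

Step 2 — sample variances and covariances s[i,j] = (1/(n-1)) · Σ_k (x_{k,i} - mean_i) · (x_{k,j} - mean_j), with n-1 = 4:
  s[X,X] = ((1)·(1) + (1)·(1) + (1)·(1) + (-4)·(-4) + (1)·(1)) / 4 = 20/4 = 5
  s[X,Y] = ((1)·(-0.8) + (1)·(0.2) + (1)·(-2.8) + (-4)·(2.2) + (1)·(1.2)) / 4 = -11/4 = -2.75
  s[X,Z] = ((1)·(1.2) + (1)·(1.2) + (1)·(3.2) + (-4)·(-1.8) + (1)·(-3.8)) / 4 = 9/4 = 2.25
  s[Y,Y] = ((-0.8)·(-0.8) + (0.2)·(0.2) + (-2.8)·(-2.8) + (2.2)·(2.2) + (1.2)·(1.2)) / 4 = 14.8/4 = 3.7
  s[Y,Z] = ((-0.8)·(1.2) + (0.2)·(1.2) + (-2.8)·(3.2) + (2.2)·(-1.8) + (1.2)·(-3.8)) / 4 = -18.2/4 = -4.55
  s[Z,Z] = ((1.2)·(1.2) + (1.2)·(1.2) + (3.2)·(3.2) + (-1.8)·(-1.8) + (-3.8)·(-3.8)) / 4 = 30.8/4 = 7.7
  Sample standard deviations s_i = √(s[i,i]):
  s(X) = √(5) = 2.2361
  s(Y) = √(3.7) = 1.9235
  s(Z) = √(7.7) = 2.7749

Step 3 — r_{ij} = s_{ij} / (s_i · s_j):
  r[X,X] = 1 (diagonal).
  r[X,Y] = -2.75 / (2.2361 · 1.9235) = -2.75 / 4.3012 = -0.6394
  r[X,Z] = 2.25 / (2.2361 · 2.7749) = 2.25 / 6.2048 = 0.3626
  r[Y,Y] = 1 (diagonal).
  r[Y,Z] = -4.55 / (1.9235 · 2.7749) = -4.55 / 5.3376 = -0.8524
  r[Z,Z] = 1 (diagonal).

R is symmetric with unit diagonal. Assembling:

R = [[1, -0.6394, 0.3626],
 [-0.6394, 1, -0.8524],
 [0.3626, -0.8524, 1]]


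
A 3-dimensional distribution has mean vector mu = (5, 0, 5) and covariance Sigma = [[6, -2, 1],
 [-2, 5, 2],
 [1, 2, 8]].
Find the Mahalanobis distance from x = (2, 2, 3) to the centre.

Step 1 — centre the observation: (x - mu) = (-3, 2, -2).

Step 2 — invert Sigma (cofactor / det for 3×3, or solve directly):
  Sigma^{-1} = [[0.2105, 0.1053, -0.0526],
 [0.1053, 0.2749, -0.0819],
 [-0.0526, -0.0819, 0.152]].

Step 3 — form the quadratic (x - mu)^T · Sigma^{-1} · (x - mu):
  Sigma^{-1} · (x - mu) = (-0.3158, 0.3977, -0.3099).
  (x - mu)^T · [Sigma^{-1} · (x - mu)] = (-3)·(-0.3158) + (2)·(0.3977) + (-2)·(-0.3099) = 2.3626.

Step 4 — take square root: d = √(2.3626) ≈ 1.5371.

d(x, mu) = √(2.3626) ≈ 1.5371


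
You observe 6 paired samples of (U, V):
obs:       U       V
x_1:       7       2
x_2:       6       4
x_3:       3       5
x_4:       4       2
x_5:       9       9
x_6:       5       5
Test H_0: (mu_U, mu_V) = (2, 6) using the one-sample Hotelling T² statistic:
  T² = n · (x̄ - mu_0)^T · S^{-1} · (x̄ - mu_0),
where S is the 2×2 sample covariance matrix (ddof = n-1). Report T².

Step 1 — sample mean vector:
  mean(U) = (7 + 6 + 3 + 4 + 9 + 5) / 6 = 34/6 = 5.6667
  mean(V) = (2 + 4 + 5 + 2 + 9 + 5) / 6 = 27/6 = 4.5
  x̄ = (5.6667, 4.5),  deviation x̄ - mu_0 = (5.6667, 4.5) - (2, 6) = (3.6667, -1.5).

Step 2 — sample covariance matrix, S[i,j] = (1/(n-1)) · Σ_k (x_{k,i} - mean_i) · (x_{k,j} - mean_j), divisor n-1 = 5:
  S[U,U] = ((1.3333)·(1.3333) + (0.3333)·(0.3333) + (-2.6667)·(-2.6667) + (-1.6667)·(-1.6667) + (3.3333)·(3.3333) + (-0.6667)·(-0.6667)) / 5 = 23.3333/5 = 4.6667
  S[U,V] = ((1.3333)·(-2.5) + (0.3333)·(-0.5) + (-2.6667)·(0.5) + (-1.6667)·(-2.5) + (3.3333)·(4.5) + (-0.6667)·(0.5)) / 5 = 14/5 = 2.8
  S[V,V] = ((-2.5)·(-2.5) + (-0.5)·(-0.5) + (0.5)·(0.5) + (-2.5)·(-2.5) + (4.5)·(4.5) + (0.5)·(0.5)) / 5 = 33.5/5 = 6.7
  S = [[4.6667, 2.8],
 [2.8, 6.7]].

Step 3 — invert S. det(S) = 4.6667·6.7 - (2.8)² = 23.4267.
  S^{-1} = (1/det) · [[d, -b], [-b, a]] = [[0.286, -0.1195],
 [-0.1195, 0.1992]].

Step 4 — quadratic form (x̄ - mu_0)^T · S^{-1} · (x̄ - mu_0):
  S^{-1} · (x̄ - mu_0) = (1.2279, -0.7371),
  (x̄ - mu_0)^T · [...] = (3.6667)·(1.2279) + (-1.5)·(-0.7371) = 5.608.

Step 5 — scale by n: T² = 6 · 5.608 = 33.6483.

T² ≈ 33.6483


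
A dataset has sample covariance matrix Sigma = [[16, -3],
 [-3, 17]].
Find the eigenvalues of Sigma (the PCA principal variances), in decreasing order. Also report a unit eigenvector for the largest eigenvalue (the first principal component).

Step 1 — characteristic polynomial of 2×2 Sigma:
  det(Sigma - λI) = λ² - trace · λ + det = 0.
  trace = 16 + 17 = 33, det = 16·17 - (-3)² = 263.
Step 2 — discriminant:
  Δ = trace² - 4·det = 1089 - 1052 = 37.
Step 3 — eigenvalues:
  λ = (trace ± √Δ)/2 = (33 ± 6.0828)/2,
  λ_1 = 19.5414,  λ_2 = 13.4586.

Step 4 — unit eigenvector for λ_1: solve (Sigma - λ_1 I)v = 0. First row:
  (16 - 19.5414)·v_x + (-3)·v_y = 0, i.e. (-3.5414)·v_x + (-3)·v_y = 0,
  so v ∝ (b, λ_1 - a) = (-3, 3.5414); multiply by -1 so the first entry is positive: u = (3, -3.5414).
  ||u|| = √((3)² + (-3.5414)²) = √(21.5414) ≈ 4.6413,
  v_1 = u/||u|| ≈ (0.6464, -0.763) (||v_1|| = 1).

λ_1 = 19.5414,  λ_2 = 13.4586;  v_1 ≈ (0.6464, -0.763)


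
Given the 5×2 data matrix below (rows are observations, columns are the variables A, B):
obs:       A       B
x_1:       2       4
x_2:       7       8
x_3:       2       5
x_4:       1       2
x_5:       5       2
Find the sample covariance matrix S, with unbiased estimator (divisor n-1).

Step 1 — column means:
  mean(A) = (2 + 7 + 2 + 1 + 5) / 5 = 17/5 = 3.4
  mean(B) = (4 + 8 + 5 + 2 + 2) / 5 = 21/5 = 4.2

Step 2 — sample covariance S[i,j] = (1/(n-1)) · Σ_k (x_{k,i} - mean_i) · (x_{k,j} - mean_j), with n-1 = 4.
  S[A,A] = ((-1.4)·(-1.4) + (3.6)·(3.6) + (-1.4)·(-1.4) + (-2.4)·(-2.4) + (1.6)·(1.6)) / 4 = 25.2/4 = 6.3
  S[A,B] = ((-1.4)·(-0.2) + (3.6)·(3.8) + (-1.4)·(0.8) + (-2.4)·(-2.2) + (1.6)·(-2.2)) / 4 = 14.6/4 = 3.65
  S[B,B] = ((-0.2)·(-0.2) + (3.8)·(3.8) + (0.8)·(0.8) + (-2.2)·(-2.2) + (-2.2)·(-2.2)) / 4 = 24.8/4 = 6.2

S is symmetric (S[j,i] = S[i,j]). Assembling:

S = [[6.3, 3.65],
 [3.65, 6.2]]


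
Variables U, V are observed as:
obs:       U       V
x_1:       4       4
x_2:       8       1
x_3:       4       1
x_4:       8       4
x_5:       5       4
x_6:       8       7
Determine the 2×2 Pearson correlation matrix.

Step 1 — column means:
  mean(U) = (4 + 8 + 4 + 8 + 5 + 8) / 6 = 37/6 = 6.1667
  mean(V) = (4 + 1 + 1 + 4 + 4 + 7) / 6 = 21/6 = 3.5

Step 2 — sample variances and covariances s[i,j] = (1/(n-1)) · Σ_k (x_{k,i} - mean_i) · (x_{k,j} - mean_j), with n-1 = 5:
  s[U,U] = ((-2.1667)·(-2.1667) + (1.8333)·(1.8333) + (-2.1667)·(-2.1667) + (1.8333)·(1.8333) + (-1.1667)·(-1.1667) + (1.8333)·(1.8333)) / 5 = 20.8333/5 = 4.1667
  s[U,V] = ((-2.1667)·(0.5) + (1.8333)·(-2.5) + (-2.1667)·(-2.5) + (1.8333)·(0.5) + (-1.1667)·(0.5) + (1.8333)·(3.5)) / 5 = 6.5/5 = 1.3
  s[V,V] = ((0.5)·(0.5) + (-2.5)·(-2.5) + (-2.5)·(-2.5) + (0.5)·(0.5) + (0.5)·(0.5) + (3.5)·(3.5)) / 5 = 25.5/5 = 5.1
  Sample standard deviations s_i = √(s[i,i]):
  s(U) = √(4.1667) = 2.0412
  s(V) = √(5.1) = 2.2583

Step 3 — r_{ij} = s_{ij} / (s_i · s_j):
  r[U,U] = 1 (diagonal).
  r[U,V] = 1.3 / (2.0412 · 2.2583) = 1.3 / 4.6098 = 0.282
  r[V,V] = 1 (diagonal).

R is symmetric with unit diagonal. Assembling:

R = [[1, 0.282],
 [0.282, 1]]


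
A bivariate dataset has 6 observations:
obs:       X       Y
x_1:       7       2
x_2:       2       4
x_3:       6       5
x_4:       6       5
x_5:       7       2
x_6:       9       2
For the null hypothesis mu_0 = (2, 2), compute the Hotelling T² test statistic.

Step 1 — sample mean vector:
  mean(X) = (7 + 2 + 6 + 6 + 7 + 9) / 6 = 37/6 = 6.1667
  mean(Y) = (2 + 4 + 5 + 5 + 2 + 2) / 6 = 20/6 = 3.3333
  x̄ = (6.1667, 3.3333),  deviation x̄ - mu_0 = (6.1667, 3.3333) - (2, 2) = (4.1667, 1.3333).

Step 2 — sample covariance matrix, S[i,j] = (1/(n-1)) · Σ_k (x_{k,i} - mean_i) · (x_{k,j} - mean_j), divisor n-1 = 5:
  S[X,X] = ((0.8333)·(0.8333) + (-4.1667)·(-4.1667) + (-0.1667)·(-0.1667) + (-0.1667)·(-0.1667) + (0.8333)·(0.8333) + (2.8333)·(2.8333)) / 5 = 26.8333/5 = 5.3667
  S[X,Y] = ((0.8333)·(-1.3333) + (-4.1667)·(0.6667) + (-0.1667)·(1.6667) + (-0.1667)·(1.6667) + (0.8333)·(-1.3333) + (2.8333)·(-1.3333)) / 5 = -9.3333/5 = -1.8667
  S[Y,Y] = ((-1.3333)·(-1.3333) + (0.6667)·(0.6667) + (1.6667)·(1.6667) + (1.6667)·(1.6667) + (-1.3333)·(-1.3333) + (-1.3333)·(-1.3333)) / 5 = 11.3333/5 = 2.2667
  S = [[5.3667, -1.8667],
 [-1.8667, 2.2667]].

Step 3 — invert S. det(S) = 5.3667·2.2667 - (-1.8667)² = 8.68.
  S^{-1} = (1/det) · [[d, -b], [-b, a]] = [[0.2611, 0.2151],
 [0.2151, 0.6183]].

Step 4 — quadratic form (x̄ - mu_0)^T · S^{-1} · (x̄ - mu_0):
  S^{-1} · (x̄ - mu_0) = (1.3748, 1.7204),
  (x̄ - mu_0)^T · [...] = (4.1667)·(1.3748) + (1.3333)·(1.7204) = 8.0223.

Step 5 — scale by n: T² = 6 · 8.0223 = 48.1336.

T² ≈ 48.1336


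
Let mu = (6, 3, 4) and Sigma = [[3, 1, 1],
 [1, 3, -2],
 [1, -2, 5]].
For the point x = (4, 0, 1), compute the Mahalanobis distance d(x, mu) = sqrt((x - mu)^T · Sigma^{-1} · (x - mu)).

Step 1 — centre the observation: (x - mu) = (-2, -3, -3).

Step 2 — invert Sigma (cofactor / det for 3×3, or solve directly):
  Sigma^{-1} = [[0.5238, -0.3333, -0.2381],
 [-0.3333, 0.6667, 0.3333],
 [-0.2381, 0.3333, 0.381]].

Step 3 — form the quadratic (x - mu)^T · Sigma^{-1} · (x - mu):
  Sigma^{-1} · (x - mu) = (0.6667, -2.3333, -1.6667).
  (x - mu)^T · [Sigma^{-1} · (x - mu)] = (-2)·(0.6667) + (-3)·(-2.3333) + (-3)·(-1.6667) = 10.6667.

Step 4 — take square root: d = √(10.6667) ≈ 3.266.

d(x, mu) = √(10.6667) ≈ 3.266


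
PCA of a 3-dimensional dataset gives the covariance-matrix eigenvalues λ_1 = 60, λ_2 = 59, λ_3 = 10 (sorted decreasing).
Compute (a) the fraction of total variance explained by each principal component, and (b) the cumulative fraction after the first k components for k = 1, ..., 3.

Step 1 — total variance = trace(Sigma) = Σ λ_i = 60 + 59 + 10 = 129.

Step 2 — fraction explained by component i = λ_i / Σ λ:
  PC1: 60/129 = 0.4651
  PC2: 59/129 = 0.4574
  PC3: 10/129 = 0.0775

Step 3 — cumulative fraction after k components = (λ_1 + ... + λ_k) / Σ λ:
  k = 1: 60/129 = 0.4651
  k = 2: (60 + 59)/129 = 119/129 = 0.9225
  k = 3: (60 + 59 + 10)/129 = 129/129 = 1

Summary (fraction, with percent):

explained: PC1 0.4651 (46.51%), PC2 0.4574 (45.74%), PC3 0.0775 (7.75%);  cumulative: 0.4651, 0.9225, 1


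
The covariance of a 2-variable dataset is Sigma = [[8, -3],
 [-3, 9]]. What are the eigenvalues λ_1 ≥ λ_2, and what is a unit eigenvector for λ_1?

Step 1 — characteristic polynomial of 2×2 Sigma:
  det(Sigma - λI) = λ² - trace · λ + det = 0.
  trace = 8 + 9 = 17, det = 8·9 - (-3)² = 63.
Step 2 — discriminant:
  Δ = trace² - 4·det = 289 - 252 = 37.
Step 3 — eigenvalues:
  λ = (trace ± √Δ)/2 = (17 ± 6.0828)/2,
  λ_1 = 11.5414,  λ_2 = 5.4586.

Step 4 — unit eigenvector for λ_1: solve (Sigma - λ_1 I)v = 0. First row:
  (8 - 11.5414)·v_x + (-3)·v_y = 0, i.e. (-3.5414)·v_x + (-3)·v_y = 0,
  so v ∝ (b, λ_1 - a) = (-3, 3.5414); multiply by -1 so the first entry is positive: u = (3, -3.5414).
  ||u|| = √((3)² + (-3.5414)²) = √(21.5414) ≈ 4.6413,
  v_1 = u/||u|| ≈ (0.6464, -0.763) (||v_1|| = 1).

λ_1 = 11.5414,  λ_2 = 5.4586;  v_1 ≈ (0.6464, -0.763)


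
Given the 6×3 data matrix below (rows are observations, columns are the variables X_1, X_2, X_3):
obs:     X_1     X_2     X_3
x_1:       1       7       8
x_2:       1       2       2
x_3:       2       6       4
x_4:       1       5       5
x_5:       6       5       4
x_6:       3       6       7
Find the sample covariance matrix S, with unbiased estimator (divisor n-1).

Step 1 — column means:
  mean(X_1) = (1 + 1 + 2 + 1 + 6 + 3) / 6 = 14/6 = 2.3333
  mean(X_2) = (7 + 2 + 6 + 5 + 5 + 6) / 6 = 31/6 = 5.1667
  mean(X_3) = (8 + 2 + 4 + 5 + 4 + 7) / 6 = 30/6 = 5

Step 2 — sample covariance S[i,j] = (1/(n-1)) · Σ_k (x_{k,i} - mean_i) · (x_{k,j} - mean_j), with n-1 = 5.
  S[X_1,X_1] = ((-1.3333)·(-1.3333) + (-1.3333)·(-1.3333) + (-0.3333)·(-0.3333) + (-1.3333)·(-1.3333) + (3.6667)·(3.6667) + (0.6667)·(0.6667)) / 5 = 19.3333/5 = 3.8667
  S[X_1,X_2] = ((-1.3333)·(1.8333) + (-1.3333)·(-3.1667) + (-0.3333)·(0.8333) + (-1.3333)·(-0.1667) + (3.6667)·(-0.1667) + (0.6667)·(0.8333)) / 5 = 1.6667/5 = 0.3333
  S[X_1,X_3] = ((-1.3333)·(3) + (-1.3333)·(-3) + (-0.3333)·(-1) + (-1.3333)·(0) + (3.6667)·(-1) + (0.6667)·(2)) / 5 = -2/5 = -0.4
  S[X_2,X_2] = ((1.8333)·(1.8333) + (-3.1667)·(-3.1667) + (0.8333)·(0.8333) + (-0.1667)·(-0.1667) + (-0.1667)·(-0.1667) + (0.8333)·(0.8333)) / 5 = 14.8333/5 = 2.9667
  S[X_2,X_3] = ((1.8333)·(3) + (-3.1667)·(-3) + (0.8333)·(-1) + (-0.1667)·(0) + (-0.1667)·(-1) + (0.8333)·(2)) / 5 = 16/5 = 3.2
  S[X_3,X_3] = ((3)·(3) + (-3)·(-3) + (-1)·(-1) + (0)·(0) + (-1)·(-1) + (2)·(2)) / 5 = 24/5 = 4.8

S is symmetric (S[j,i] = S[i,j]). Assembling:

S = [[3.8667, 0.3333, -0.4],
 [0.3333, 2.9667, 3.2],
 [-0.4, 3.2, 4.8]]


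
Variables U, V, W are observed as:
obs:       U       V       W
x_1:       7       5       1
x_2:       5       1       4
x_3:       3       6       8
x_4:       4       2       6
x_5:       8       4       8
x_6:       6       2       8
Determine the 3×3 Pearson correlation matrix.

Step 1 — column means:
  mean(U) = (7 + 5 + 3 + 4 + 8 + 6) / 6 = 33/6 = 5.5
  mean(V) = (5 + 1 + 6 + 2 + 4 + 2) / 6 = 20/6 = 3.3333
  mean(W) = (1 + 4 + 8 + 6 + 8 + 8) / 6 = 35/6 = 5.8333

Step 2 — sample variances and covariances s[i,j] = (1/(n-1)) · Σ_k (x_{k,i} - mean_i) · (x_{k,j} - mean_j), with n-1 = 5:
  s[U,U] = ((1.5)·(1.5) + (-0.5)·(-0.5) + (-2.5)·(-2.5) + (-1.5)·(-1.5) + (2.5)·(2.5) + (0.5)·(0.5)) / 5 = 17.5/5 = 3.5
  s[U,V] = ((1.5)·(1.6667) + (-0.5)·(-2.3333) + (-2.5)·(2.6667) + (-1.5)·(-1.3333) + (2.5)·(0.6667) + (0.5)·(-1.3333)) / 5 = 0/5 = 0
  s[U,W] = ((1.5)·(-4.8333) + (-0.5)·(-1.8333) + (-2.5)·(2.1667) + (-1.5)·(0.1667) + (2.5)·(2.1667) + (0.5)·(2.1667)) / 5 = -5.5/5 = -1.1
  s[V,V] = ((1.6667)·(1.6667) + (-2.3333)·(-2.3333) + (2.6667)·(2.6667) + (-1.3333)·(-1.3333) + (0.6667)·(0.6667) + (-1.3333)·(-1.3333)) / 5 = 19.3333/5 = 3.8667
  s[V,W] = ((1.6667)·(-4.8333) + (-2.3333)·(-1.8333) + (2.6667)·(2.1667) + (-1.3333)·(0.1667) + (0.6667)·(2.1667) + (-1.3333)·(2.1667)) / 5 = 0.3333/5 = 0.0667
  s[W,W] = ((-4.8333)·(-4.8333) + (-1.8333)·(-1.8333) + (2.1667)·(2.1667) + (0.1667)·(0.1667) + (2.1667)·(2.1667) + (2.1667)·(2.1667)) / 5 = 40.8333/5 = 8.1667
  Sample standard deviations s_i = √(s[i,i]):
  s(U) = √(3.5) = 1.8708
  s(V) = √(3.8667) = 1.9664
  s(W) = √(8.1667) = 2.8577

Step 3 — r_{ij} = s_{ij} / (s_i · s_j):
  r[U,U] = 1 (diagonal).
  r[U,V] = 0 / (1.8708 · 1.9664) = 0 / 3.6788 = 0
  r[U,W] = -1.1 / (1.8708 · 2.8577) = -1.1 / 5.3463 = -0.2057
  r[V,V] = 1 (diagonal).
  r[V,W] = 0.0667 / (1.9664 · 2.8577) = 0.0667 / 5.6194 = 0.0119
  r[W,W] = 1 (diagonal).

R is symmetric with unit diagonal. Assembling:

R = [[1, 0, -0.2057],
 [0, 1, 0.0119],
 [-0.2057, 0.0119, 1]]


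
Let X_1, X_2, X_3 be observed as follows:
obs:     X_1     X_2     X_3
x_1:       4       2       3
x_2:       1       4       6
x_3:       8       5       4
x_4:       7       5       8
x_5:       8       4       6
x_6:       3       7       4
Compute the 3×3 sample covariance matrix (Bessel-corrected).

Step 1 — column means:
  mean(X_1) = (4 + 1 + 8 + 7 + 8 + 3) / 6 = 31/6 = 5.1667
  mean(X_2) = (2 + 4 + 5 + 5 + 4 + 7) / 6 = 27/6 = 4.5
  mean(X_3) = (3 + 6 + 4 + 8 + 6 + 4) / 6 = 31/6 = 5.1667

Step 2 — sample covariance S[i,j] = (1/(n-1)) · Σ_k (x_{k,i} - mean_i) · (x_{k,j} - mean_j), with n-1 = 5.
  S[X_1,X_1] = ((-1.1667)·(-1.1667) + (-4.1667)·(-4.1667) + (2.8333)·(2.8333) + (1.8333)·(1.8333) + (2.8333)·(2.8333) + (-2.1667)·(-2.1667)) / 5 = 42.8333/5 = 8.5667
  S[X_1,X_2] = ((-1.1667)·(-2.5) + (-4.1667)·(-0.5) + (2.8333)·(0.5) + (1.8333)·(0.5) + (2.8333)·(-0.5) + (-2.1667)·(2.5)) / 5 = 0.5/5 = 0.1
  S[X_1,X_3] = ((-1.1667)·(-2.1667) + (-4.1667)·(0.8333) + (2.8333)·(-1.1667) + (1.8333)·(2.8333) + (2.8333)·(0.8333) + (-2.1667)·(-1.1667)) / 5 = 5.8333/5 = 1.1667
  S[X_2,X_2] = ((-2.5)·(-2.5) + (-0.5)·(-0.5) + (0.5)·(0.5) + (0.5)·(0.5) + (-0.5)·(-0.5) + (2.5)·(2.5)) / 5 = 13.5/5 = 2.7
  S[X_2,X_3] = ((-2.5)·(-2.1667) + (-0.5)·(0.8333) + (0.5)·(-1.1667) + (0.5)·(2.8333) + (-0.5)·(0.8333) + (2.5)·(-1.1667)) / 5 = 2.5/5 = 0.5
  S[X_3,X_3] = ((-2.1667)·(-2.1667) + (0.8333)·(0.8333) + (-1.1667)·(-1.1667) + (2.8333)·(2.8333) + (0.8333)·(0.8333) + (-1.1667)·(-1.1667)) / 5 = 16.8333/5 = 3.3667

S is symmetric (S[j,i] = S[i,j]). Assembling:

S = [[8.5667, 0.1, 1.1667],
 [0.1, 2.7, 0.5],
 [1.1667, 0.5, 3.3667]]


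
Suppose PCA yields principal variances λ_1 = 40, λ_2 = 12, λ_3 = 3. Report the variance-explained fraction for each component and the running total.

Step 1 — total variance = trace(Sigma) = Σ λ_i = 40 + 12 + 3 = 55.

Step 2 — fraction explained by component i = λ_i / Σ λ:
  PC1: 40/55 = 0.7273
  PC2: 12/55 = 0.2182
  PC3: 3/55 = 0.0545

Step 3 — cumulative fraction after k components = (λ_1 + ... + λ_k) / Σ λ:
  k = 1: 40/55 = 0.7273
  k = 2: (40 + 12)/55 = 52/55 = 0.9455
  k = 3: (40 + 12 + 3)/55 = 55/55 = 1

Summary (fraction, with percent):

explained: PC1 0.7273 (72.73%), PC2 0.2182 (21.82%), PC3 0.0545 (5.45%);  cumulative: 0.7273, 0.9455, 1


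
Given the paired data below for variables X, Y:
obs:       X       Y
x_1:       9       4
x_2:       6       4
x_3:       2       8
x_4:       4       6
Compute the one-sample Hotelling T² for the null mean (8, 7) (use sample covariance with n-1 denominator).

Step 1 — sample mean vector:
  mean(X) = (9 + 6 + 2 + 4) / 4 = 21/4 = 5.25
  mean(Y) = (4 + 4 + 8 + 6) / 4 = 22/4 = 5.5
  x̄ = (5.25, 5.5),  deviation x̄ - mu_0 = (5.25, 5.5) - (8, 7) = (-2.75, -1.5).

Step 2 — sample covariance matrix, S[i,j] = (1/(n-1)) · Σ_k (x_{k,i} - mean_i) · (x_{k,j} - mean_j), divisor n-1 = 3:
  S[X,X] = ((3.75)·(3.75) + (0.75)·(0.75) + (-3.25)·(-3.25) + (-1.25)·(-1.25)) / 3 = 26.75/3 = 8.9167
  S[X,Y] = ((3.75)·(-1.5) + (0.75)·(-1.5) + (-3.25)·(2.5) + (-1.25)·(0.5)) / 3 = -15.5/3 = -5.1667
  S[Y,Y] = ((-1.5)·(-1.5) + (-1.5)·(-1.5) + (2.5)·(2.5) + (0.5)·(0.5)) / 3 = 11/3 = 3.6667
  S = [[8.9167, -5.1667],
 [-5.1667, 3.6667]].

Step 3 — invert S. det(S) = 8.9167·3.6667 - (-5.1667)² = 6.
  S^{-1} = (1/det) · [[d, -b], [-b, a]] = [[0.6111, 0.8611],
 [0.8611, 1.4861]].

Step 4 — quadratic form (x̄ - mu_0)^T · S^{-1} · (x̄ - mu_0):
  S^{-1} · (x̄ - mu_0) = (-2.9722, -4.5972),
  (x̄ - mu_0)^T · [...] = (-2.75)·(-2.9722) + (-1.5)·(-4.5972) = 15.0694.

Step 5 — scale by n: T² = 4 · 15.0694 = 60.2778.

T² ≈ 60.2778


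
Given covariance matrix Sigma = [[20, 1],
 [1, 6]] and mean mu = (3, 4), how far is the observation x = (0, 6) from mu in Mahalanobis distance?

Step 1 — centre the observation: (x - mu) = (-3, 2).

Step 2 — invert Sigma. det(Sigma) = 20·6 - (1)² = 119.
  Sigma^{-1} = (1/det) · [[d, -b], [-b, a]] = [[0.0504, -0.0084],
 [-0.0084, 0.1681]].

Step 3 — form the quadratic (x - mu)^T · Sigma^{-1} · (x - mu):
  Sigma^{-1} · (x - mu) = (-0.1681, 0.3613).
  (x - mu)^T · [Sigma^{-1} · (x - mu)] = (-3)·(-0.1681) + (2)·(0.3613) = 1.2269.

Step 4 — take square root: d = √(1.2269) ≈ 1.1077.

d(x, mu) = √(1.2269) ≈ 1.1077


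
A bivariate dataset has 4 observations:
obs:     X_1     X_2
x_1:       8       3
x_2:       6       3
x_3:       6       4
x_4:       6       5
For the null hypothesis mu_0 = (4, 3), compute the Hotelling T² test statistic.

Step 1 — sample mean vector:
  mean(X_1) = (8 + 6 + 6 + 6) / 4 = 26/4 = 6.5
  mean(X_2) = (3 + 3 + 4 + 5) / 4 = 15/4 = 3.75
  x̄ = (6.5, 3.75),  deviation x̄ - mu_0 = (6.5, 3.75) - (4, 3) = (2.5, 0.75).

Step 2 — sample covariance matrix, S[i,j] = (1/(n-1)) · Σ_k (x_{k,i} - mean_i) · (x_{k,j} - mean_j), divisor n-1 = 3:
  S[X_1,X_1] = ((1.5)·(1.5) + (-0.5)·(-0.5) + (-0.5)·(-0.5) + (-0.5)·(-0.5)) / 3 = 3/3 = 1
  S[X_1,X_2] = ((1.5)·(-0.75) + (-0.5)·(-0.75) + (-0.5)·(0.25) + (-0.5)·(1.25)) / 3 = -1.5/3 = -0.5
  S[X_2,X_2] = ((-0.75)·(-0.75) + (-0.75)·(-0.75) + (0.25)·(0.25) + (1.25)·(1.25)) / 3 = 2.75/3 = 0.9167
  S = [[1, -0.5],
 [-0.5, 0.9167]].

Step 3 — invert S. det(S) = 1·0.9167 - (-0.5)² = 0.6667.
  S^{-1} = (1/det) · [[d, -b], [-b, a]] = [[1.375, 0.75],
 [0.75, 1.5]].

Step 4 — quadratic form (x̄ - mu_0)^T · S^{-1} · (x̄ - mu_0):
  S^{-1} · (x̄ - mu_0) = (4, 3),
  (x̄ - mu_0)^T · [...] = (2.5)·(4) + (0.75)·(3) = 12.25.

Step 5 — scale by n: T² = 4 · 12.25 = 49.

T² ≈ 49


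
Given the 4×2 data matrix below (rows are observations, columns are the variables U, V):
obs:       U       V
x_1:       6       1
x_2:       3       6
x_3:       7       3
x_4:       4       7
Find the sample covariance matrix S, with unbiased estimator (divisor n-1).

Step 1 — column means:
  mean(U) = (6 + 3 + 7 + 4) / 4 = 20/4 = 5
  mean(V) = (1 + 6 + 3 + 7) / 4 = 17/4 = 4.25

Step 2 — sample covariance S[i,j] = (1/(n-1)) · Σ_k (x_{k,i} - mean_i) · (x_{k,j} - mean_j), with n-1 = 3.
  S[U,U] = ((1)·(1) + (-2)·(-2) + (2)·(2) + (-1)·(-1)) / 3 = 10/3 = 3.3333
  S[U,V] = ((1)·(-3.25) + (-2)·(1.75) + (2)·(-1.25) + (-1)·(2.75)) / 3 = -12/3 = -4
  S[V,V] = ((-3.25)·(-3.25) + (1.75)·(1.75) + (-1.25)·(-1.25) + (2.75)·(2.75)) / 3 = 22.75/3 = 7.5833

S is symmetric (S[j,i] = S[i,j]). Assembling:

S = [[3.3333, -4],
 [-4, 7.5833]]
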